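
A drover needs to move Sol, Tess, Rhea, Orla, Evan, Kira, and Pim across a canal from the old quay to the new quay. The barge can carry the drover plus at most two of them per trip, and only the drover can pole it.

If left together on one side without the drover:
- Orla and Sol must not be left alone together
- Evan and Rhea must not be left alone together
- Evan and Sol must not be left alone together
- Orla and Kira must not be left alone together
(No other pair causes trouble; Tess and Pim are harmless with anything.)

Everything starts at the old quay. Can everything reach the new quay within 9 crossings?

Yes — this plan uses 9 crossings (≤ 9):
1. Drover goes to the new quay with Evan and Orla.  [the old quay: Kira, Pim, Rhea, Sol, Tess | the new quay: Evan, Orla]
2. Drover goes back to the old quay alone.  [the old quay: Kira, Pim, Rhea, Sol, Tess | the new quay: Evan, Orla]
3. Drover goes to the new quay with Sol.  [the old quay: Kira, Pim, Rhea, Tess | the new quay: Evan, Orla, Sol]
4. Drover goes back to the old quay with Evan and Orla.  [the old quay: Evan, Kira, Orla, Pim, Rhea, Tess | the new quay: Sol]
5. Drover goes to the new quay with Kira and Rhea.  [the old quay: Evan, Orla, Pim, Tess | the new quay: Kira, Rhea, Sol]
6. Drover goes back to the old quay alone.  [the old quay: Evan, Orla, Pim, Tess | the new quay: Kira, Rhea, Sol]
7. Drover goes to the new quay with Pim and Tess.  [the old quay: Evan, Orla | the new quay: Kira, Pim, Rhea, Sol, Tess]
8. Drover goes back to the old quay alone.  [the old quay: Evan, Orla | the new quay: Kira, Pim, Rhea, Sol, Tess]
9. Drover goes to the new quay with Evan and Orla.  [the old quay: — | the new quay: Evan, Kira, Orla, Pim, Rhea, Sol, Tess]

Yes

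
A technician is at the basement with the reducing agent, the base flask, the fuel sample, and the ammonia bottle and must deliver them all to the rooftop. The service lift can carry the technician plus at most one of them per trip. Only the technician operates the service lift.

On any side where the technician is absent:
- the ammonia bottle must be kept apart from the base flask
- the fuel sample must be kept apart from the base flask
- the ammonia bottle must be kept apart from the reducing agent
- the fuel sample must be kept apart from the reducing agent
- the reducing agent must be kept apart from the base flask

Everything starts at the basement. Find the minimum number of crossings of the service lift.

Whatever the first load, the items left behind include a forbidden pair without the technician. No opening move is safe, so no plan exists.

impossible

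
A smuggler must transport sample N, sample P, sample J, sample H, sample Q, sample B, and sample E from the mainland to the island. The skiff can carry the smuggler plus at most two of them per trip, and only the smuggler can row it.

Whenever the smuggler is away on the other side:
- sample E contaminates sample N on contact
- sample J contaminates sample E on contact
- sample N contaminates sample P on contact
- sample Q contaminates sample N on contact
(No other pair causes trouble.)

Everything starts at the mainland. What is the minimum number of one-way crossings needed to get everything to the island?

7

Counting alone: the smuggler can take at most 2 across per trip to the island, so moving all 7 needs at least 4 loaded trips out, with a return between consecutive ones — at least 7 crossings.
The plan below uses exactly 7 crossings, so it is optimal:
1. Smuggler goes to the island with sample J and sample N.  [the mainland: sample B, sample E, sample H, sample P, sample Q | the island: sample J, sample N]
2. Smuggler goes back to the mainland alone.  [the mainland: sample B, sample E, sample H, sample P, sample Q | the island: sample J, sample N]
3. Smuggler goes to the island with sample B and sample H.  [the mainland: sample E, sample P, sample Q | the island: sample B, sample H, sample J, sample N]
4. Smuggler goes back to the mainland alone.  [the mainland: sample E, sample P, sample Q | the island: sample B, sample H, sample J, sample N]
5. Smuggler goes to the island with sample P and sample Q.  [the mainland: sample E | the island: sample B, sample H, sample J, sample N, sample P, sample Q]
6. Smuggler goes back to the mainland with sample N.  [the mainland: sample E, sample N | the island: sample B, sample H, sample J, sample P, sample Q]
7. Smuggler goes to the island with sample E and sample N.  [the mainland: — | the island: sample B, sample E, sample H, sample J, sample N, sample P, sample Q]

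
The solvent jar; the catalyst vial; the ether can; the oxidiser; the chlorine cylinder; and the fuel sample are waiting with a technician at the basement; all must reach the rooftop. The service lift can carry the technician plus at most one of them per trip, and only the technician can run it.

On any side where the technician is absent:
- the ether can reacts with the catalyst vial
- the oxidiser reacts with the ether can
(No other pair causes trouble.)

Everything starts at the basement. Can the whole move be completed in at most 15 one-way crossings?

Yes

Yes — this plan uses 13 crossings (≤ 15):
1. Technician goes to the rooftop with the ether can.  [the basement: the catalyst vial, the chlorine cylinder, the fuel sample, the oxidiser, the solvent jar | the rooftop: the ether can]
2. Technician goes back to the basement alone.  [the basement: the catalyst vial, the chlorine cylinder, the fuel sample, the oxidiser, the solvent jar | the rooftop: the ether can]
3. Technician goes to the rooftop with the solvent jar.  [the basement: the catalyst vial, the chlorine cylinder, the fuel sample, the oxidiser | the rooftop: the ether can, the solvent jar]
4. Technician goes back to the basement alone.  [the basement: the catalyst vial, the chlorine cylinder, the fuel sample, the oxidiser | the rooftop: the ether can, the solvent jar]
5. Technician goes to the rooftop with the catalyst vial.  [the basement: the chlorine cylinder, the fuel sample, the oxidiser | the rooftop: the catalyst vial, the ether can, the solvent jar]
6. Technician goes back to the basement with the ether can.  [the basement: the chlorine cylinder, the ether can, the fuel sample, the oxidiser | the rooftop: the catalyst vial, the solvent jar]
7. Technician goes to the rooftop with the oxidiser.  [the basement: the chlorine cylinder, the ether can, the fuel sample | the rooftop: the catalyst vial, the oxidiser, the solvent jar]
8. Technician goes back to the basement alone.  [the basement: the chlorine cylinder, the ether can, the fuel sample | the rooftop: the catalyst vial, the oxidiser, the solvent jar]
9. Technician goes to the rooftop with the chlorine cylinder.  [the basement: the ether can, the fuel sample | the rooftop: the catalyst vial, the chlorine cylinder, the oxidiser, the solvent jar]
10. Technician goes back to the basement alone.  [the basement: the ether can, the fuel sample | the rooftop: the catalyst vial, the chlorine cylinder, the oxidiser, the solvent jar]
11. Technician goes to the rooftop with the fuel sample.  [the basement: the ether can | the rooftop: the catalyst vial, the chlorine cylinder, the fuel sample, the oxidiser, the solvent jar]
12. Technician goes back to the basement alone.  [the basement: the ether can | the rooftop: the catalyst vial, the chlorine cylinder, the fuel sample, the oxidiser, the solvent jar]
13. Technician goes to the rooftop with the ether can.  [the basement: — | the rooftop: the catalyst vial, the chlorine cylinder, the ether can, the fuel sample, the oxidiser, the solvent jar]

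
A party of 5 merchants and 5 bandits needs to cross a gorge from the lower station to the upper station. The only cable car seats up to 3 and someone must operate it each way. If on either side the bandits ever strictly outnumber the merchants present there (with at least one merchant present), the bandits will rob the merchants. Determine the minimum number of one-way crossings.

11

Counting alone: each trip to the upper station takes at most 3 across and each return brings at least 1 back, so after t trips out (and t−1 returns) at most 3t − (t−1) of the 10 are across; that first reaches 10 at t = 5, so at least 9 crossings are needed.
The safety rule pushes this higher. Following every safe sequence of crossings, the most of the 10 that can be at the upper station as the cable car arrives there on crossing 9 is 9 — never all 10.
So no plan with fewer than 11 crossings exists, and this one achieves 11:
1. 2 bandits → the upper station.  (the lower station: 5M 3B; the upper station: 0M 2B)
2. 1 bandit ← the lower station.  (the lower station: 5M 4B; the upper station: 0M 1B)
3. 3 bandits → the upper station.  (the lower station: 5M 1B; the upper station: 0M 4B)
4. 1 bandit ← the lower station.  (the lower station: 5M 2B; the upper station: 0M 3B)
5. 3 merchants → the upper station.  (the lower station: 2M 2B; the upper station: 3M 3B)
6. 1 merchant and 1 bandit ← the lower station.  (the lower station: 3M 3B; the upper station: 2M 2B)
7. 3 merchants → the upper station.  (the lower station: 0M 3B; the upper station: 5M 2B)
8. 1 bandit ← the lower station.  (the lower station: 0M 4B; the upper station: 5M 1B)
9. 2 bandits → the upper station.  (the lower station: 0M 2B; the upper station: 5M 3B)
10. 1 bandit ← the lower station.  (the lower station: 0M 3B; the upper station: 5M 2B)
11. 3 bandits → the upper station.  (the lower station: 0M 0B; the upper station: 5M 5B)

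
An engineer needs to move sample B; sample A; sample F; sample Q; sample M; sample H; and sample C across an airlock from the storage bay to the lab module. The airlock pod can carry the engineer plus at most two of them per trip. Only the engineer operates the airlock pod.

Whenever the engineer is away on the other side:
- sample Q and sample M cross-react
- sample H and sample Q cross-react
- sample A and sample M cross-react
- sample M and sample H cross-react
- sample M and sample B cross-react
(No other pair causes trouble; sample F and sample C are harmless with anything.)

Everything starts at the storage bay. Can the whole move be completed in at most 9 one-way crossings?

No

Counting alone: the engineer can take at most 2 across per trip to the lab module, so moving all 7 needs at least 4 loaded trips out, with a return between consecutive ones — at least 7 crossings.
The safety rule pushes this higher. Following every safe sequence of crossings, the most of the 7 that can be at the lab module as the airlock pod arrives there on crossings 7, 9 is 5, 6 respectively — never all 7.
So the move cannot be finished within 9 crossings. (The shortest complete plan takes 11:)
1. Engineer goes to the lab module with sample M and sample Q.  [the storage bay: sample A, sample B, sample C, sample F, sample H | the lab module: sample M, sample Q]
2. Engineer goes back to the storage bay with sample Q.  [the storage bay: sample A, sample B, sample C, sample F, sample H, sample Q | the lab module: sample M]
3. Engineer goes to the lab module with sample B and sample Q.  [the storage bay: sample A, sample C, sample F, sample H | the lab module: sample B, sample M, sample Q]
4. Engineer goes back to the storage bay with sample M.  [the storage bay: sample A, sample C, sample F, sample H, sample M | the lab module: sample B, sample Q]
5. Engineer goes to the lab module with sample A and sample M.  [the storage bay: sample C, sample F, sample H | the lab module: sample A, sample B, sample M, sample Q]
6. Engineer goes back to the storage bay with sample M.  [the storage bay: sample C, sample F, sample H, sample M | the lab module: sample A, sample B, sample Q]
7. Engineer goes to the lab module with sample F and sample M.  [the storage bay: sample C, sample H | the lab module: sample A, sample B, sample F, sample M, sample Q]
8. Engineer goes back to the storage bay with sample M.  [the storage bay: sample C, sample H, sample M | the lab module: sample A, sample B, sample F, sample Q]
9. Engineer goes to the lab module with sample C and sample M.  [the storage bay: sample H | the lab module: sample A, sample B, sample C, sample F, sample M, sample Q]
10. Engineer goes back to the storage bay with sample M.  [the storage bay: sample H, sample M | the lab module: sample A, sample B, sample C, sample F, sample Q]
11. Engineer goes to the lab module with sample H and sample M.  [the storage bay: — | the lab module: sample A, sample B, sample C, sample F, sample H, sample M, sample Q]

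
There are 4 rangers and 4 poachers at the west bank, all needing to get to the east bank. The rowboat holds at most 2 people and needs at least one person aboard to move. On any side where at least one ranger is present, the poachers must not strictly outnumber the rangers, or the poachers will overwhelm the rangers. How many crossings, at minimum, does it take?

impossible

Following every safe sequence of crossings from the start, the most of the 8 that can be at the east bank as the rowboat arrives there on crossings 1, 3, 5 is 2, 3, 4 respectively; the best ever achieved is 4 of 8.
From crossing 7 on, no configuration arises that was not already reachable earlier: only 11 distinct safe configurations (who is on which side, and where the rowboat is) can ever be reached, none of them has everyone across, and every continuation just revisits them. They are: 0 rangers + 0 poachers across (rowboat back at the start); 0 rangers + 1 poacher across (rowboat there); 0 rangers + 1 poacher across (rowboat back at the start); 0 rangers + 2 poachers across (rowboat there); 0 rangers + 2 poachers across (rowboat back at the start); 0 rangers + 3 poachers across (rowboat there); 0 rangers + 3 poachers across (rowboat back at the start); 0 rangers + 4 poachers across (rowboat there); 1 ranger + 1 poacher across (rowboat there); 1 ranger + 1 poacher across (rowboat back at the start); 2 rangers + 2 poachers across (rowboat there). So no valid plan exists.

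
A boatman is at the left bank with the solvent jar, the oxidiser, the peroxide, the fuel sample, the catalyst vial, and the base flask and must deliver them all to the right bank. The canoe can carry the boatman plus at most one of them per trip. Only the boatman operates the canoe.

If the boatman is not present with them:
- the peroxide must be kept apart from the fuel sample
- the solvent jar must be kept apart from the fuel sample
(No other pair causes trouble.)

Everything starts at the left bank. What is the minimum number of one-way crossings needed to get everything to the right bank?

Counting alone: the boatman can take at most 1 across per trip to the right bank, so moving all 6 needs at least 6 loaded trips out, with a return between consecutive ones — at least 11 crossings.
The safety rule pushes this higher. Following every safe sequence of crossings, the most of the 6 that can be at the right bank as the canoe arrives there on crossing 11 is 5 — never all 6.
So no plan with fewer than 13 crossings exists, and this one achieves 13:
1. Boatman goes to the right bank with the fuel sample.  [the left bank: the base flask, the catalyst vial, the oxidiser, the peroxide, the solvent jar | the right bank: the fuel sample]
2. Boatman goes back to the left bank alone.  [the left bank: the base flask, the catalyst vial, the oxidiser, the peroxide, the solvent jar | the right bank: the fuel sample]
3. Boatman goes to the right bank with the solvent jar.  [the left bank: the base flask, the catalyst vial, the oxidiser, the peroxide | the right bank: the fuel sample, the solvent jar]
4. Boatman goes back to the left bank with the fuel sample.  [the left bank: the base flask, the catalyst vial, the fuel sample, the oxidiser, the peroxide | the right bank: the solvent jar]
5. Boatman goes to the right bank with the peroxide.  [the left bank: the base flask, the catalyst vial, the fuel sample, the oxidiser | the right bank: the peroxide, the solvent jar]
6. Boatman goes back to the left bank alone.  [the left bank: the base flask, the catalyst vial, the fuel sample, the oxidiser | the right bank: the peroxide, the solvent jar]
7. Boatman goes to the right bank with the oxidiser.  [the left bank: the base flask, the catalyst vial, the fuel sample | the right bank: the oxidiser, the peroxide, the solvent jar]
8. Boatman goes back to the left bank alone.  [the left bank: the base flask, the catalyst vial, the fuel sample | the right bank: the oxidiser, the peroxide, the solvent jar]
9. Boatman goes to the right bank with the catalyst vial.  [the left bank: the base flask, the fuel sample | the right bank: the catalyst vial, the oxidiser, the peroxide, the solvent jar]
10. Boatman goes back to the left bank alone.  [the left bank: the base flask, the fuel sample | the right bank: the catalyst vial, the oxidiser, the peroxide, the solvent jar]
11. Boatman goes to the right bank with the base flask.  [the left bank: the fuel sample | the right bank: the base flask, the catalyst vial, the oxidiser, the peroxide, the solvent jar]
12. Boatman goes back to the left bank alone.  [the left bank: the fuel sample | the right bank: the base flask, the catalyst vial, the oxidiser, the peroxide, the solvent jar]
13. Boatman goes to the right bank with the fuel sample.  [the left bank: — | the right bank: the base flask, the catalyst vial, the fuel sample, the oxidiser, the peroxide, the solvent jar]

13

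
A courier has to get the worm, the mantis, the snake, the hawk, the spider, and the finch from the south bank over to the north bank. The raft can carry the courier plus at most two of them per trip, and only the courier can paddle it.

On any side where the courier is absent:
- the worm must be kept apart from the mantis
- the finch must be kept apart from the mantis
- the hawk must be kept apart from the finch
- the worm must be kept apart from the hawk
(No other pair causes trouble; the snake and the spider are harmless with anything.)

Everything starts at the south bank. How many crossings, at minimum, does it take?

Counting alone: the courier can take at most 2 across per trip to the north bank, so moving all 6 needs at least 3 loaded trips out, with a return between consecutive ones — at least 5 crossings.
The plan below uses exactly 5 crossings, so it is optimal:
1. Courier goes to the north bank with the finch and the worm.
2. Courier goes back to the south bank alone.
3. Courier goes to the north bank with the snake and the spider.
4. Courier goes back to the south bank alone.
5. Courier goes to the north bank with the hawk and the mantis.

5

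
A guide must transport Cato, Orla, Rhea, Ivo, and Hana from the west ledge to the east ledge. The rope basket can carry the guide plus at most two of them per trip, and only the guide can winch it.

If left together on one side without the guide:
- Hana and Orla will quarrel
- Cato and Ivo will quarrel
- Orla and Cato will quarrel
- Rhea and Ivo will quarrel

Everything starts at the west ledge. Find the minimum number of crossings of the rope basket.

Counting alone: the guide can take at most 2 across per trip to the east ledge, so moving all 5 needs at least 3 loaded trips out, with a return between consecutive ones — at least 5 crossings.
The safety rule pushes this higher. Following every safe sequence of crossings, the most of the 5 that can be at the east ledge as the rope basket arrives there on crossing 5 is 4 — never all 5.
So no plan with fewer than 7 crossings exists, and this one achieves 7:
1. Guide goes to the east ledge with Ivo and Orla.  [the west ledge: Cato, Hana, Rhea | the east ledge: Ivo, Orla]
2. Guide goes back to the west ledge alone.  [the west ledge: Cato, Hana, Rhea | the east ledge: Ivo, Orla]
3. Guide goes to the east ledge with Cato.  [the west ledge: Hana, Rhea | the east ledge: Cato, Ivo, Orla]
4. Guide goes back to the west ledge with Ivo and Orla.  [the west ledge: Hana, Ivo, Orla, Rhea | the east ledge: Cato]
5. Guide goes to the east ledge with Hana and Rhea.  [the west ledge: Ivo, Orla | the east ledge: Cato, Hana, Rhea]
6. Guide goes back to the west ledge alone.  [the west ledge: Ivo, Orla | the east ledge: Cato, Hana, Rhea]
7. Guide goes to the east ledge with Ivo and Orla.  [the west ledge: — | the east ledge: Cato, Hana, Ivo, Orla, Rhea]

7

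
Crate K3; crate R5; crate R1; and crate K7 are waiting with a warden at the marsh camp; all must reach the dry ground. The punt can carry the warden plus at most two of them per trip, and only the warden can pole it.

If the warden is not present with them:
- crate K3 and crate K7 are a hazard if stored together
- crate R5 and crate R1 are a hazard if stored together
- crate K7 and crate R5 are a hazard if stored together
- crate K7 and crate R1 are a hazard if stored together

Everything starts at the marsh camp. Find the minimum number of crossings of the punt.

5

Counting alone: the warden can take at most 2 across per trip to the dry ground, so moving all 4 needs at least 2 loaded trips out, with a return between consecutive ones — at least 3 crossings.
The safety rule pushes this higher. Following every safe sequence of crossings, the most of the 4 that can be at the dry ground as the punt arrives there on crossing 3 is 3 — never all 4.
So no plan with fewer than 5 crossings exists, and this one achieves 5:
1. Warden goes to the dry ground with crate K7 and crate R5.
2. Warden goes back to the marsh camp with crate R5.
3. Warden goes to the dry ground with crate K3 and crate R5.
4. Warden goes back to the marsh camp with crate K7.
5. Warden goes to the dry ground with crate K7 and crate R1.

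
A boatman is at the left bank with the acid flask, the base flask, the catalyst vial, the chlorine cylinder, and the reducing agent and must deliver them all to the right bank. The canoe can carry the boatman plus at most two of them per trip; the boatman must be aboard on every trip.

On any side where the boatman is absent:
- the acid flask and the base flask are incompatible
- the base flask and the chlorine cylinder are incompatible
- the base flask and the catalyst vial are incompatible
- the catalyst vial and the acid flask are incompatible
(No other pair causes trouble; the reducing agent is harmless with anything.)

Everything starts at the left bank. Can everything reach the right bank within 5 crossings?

Counting alone: the boatman can take at most 2 across per trip to the right bank, so moving all 5 needs at least 3 loaded trips out, with a return between consecutive ones — at least 5 crossings.
The safety rule pushes this higher. Following every safe sequence of crossings, the most of the 5 that can be at the right bank as the canoe arrives there on crossing 5 is 4 — never all 5.
So the move cannot be finished within 5 crossings. (The shortest complete plan takes 7:)
1. Boatman goes to the right bank with the acid flask and the base flask.  [the left bank: the catalyst vial, the chlorine cylinder, the reducing agent | the right bank: the acid flask, the base flask]
2. Boatman goes back to the left bank with the acid flask.  [the left bank: the acid flask, the catalyst vial, the chlorine cylinder, the reducing agent | the right bank: the base flask]
3. Boatman goes to the right bank with the acid flask and the chlorine cylinder.  [the left bank: the catalyst vial, the reducing agent | the right bank: the acid flask, the base flask, the chlorine cylinder]
4. Boatman goes back to the left bank with the base flask.  [the left bank: the base flask, the catalyst vial, the reducing agent | the right bank: the acid flask, the chlorine cylinder]
5. Boatman goes to the right bank with the base flask and the reducing agent.  [the left bank: the catalyst vial | the right bank: the acid flask, the base flask, the chlorine cylinder, the reducing agent]
6. Boatman goes back to the left bank with the base flask.  [the left bank: the base flask, the catalyst vial | the right bank: the acid flask, the chlorine cylinder, the reducing agent]
7. Boatman goes to the right bank with the base flask and the catalyst vial.  [the left bank: — | the right bank: the acid flask, the base flask, the catalyst vial, the chlorine cylinder, the reducing agent]

No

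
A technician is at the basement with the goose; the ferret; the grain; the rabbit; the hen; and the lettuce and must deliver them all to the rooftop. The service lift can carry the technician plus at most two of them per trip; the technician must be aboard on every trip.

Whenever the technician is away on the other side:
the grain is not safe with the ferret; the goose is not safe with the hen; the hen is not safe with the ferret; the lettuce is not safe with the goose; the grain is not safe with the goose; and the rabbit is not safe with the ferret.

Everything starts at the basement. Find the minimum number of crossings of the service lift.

Counting alone: the technician can take at most 2 across per trip to the rooftop, so moving all 6 needs at least 3 loaded trips out, with a return between consecutive ones — at least 5 crossings.
The safety rule pushes this higher. Following every safe sequence of crossings, the most of the 6 that can be at the rooftop as the service lift arrives there on crossing 5 is 4 — never all 6.
So no plan with fewer than 7 crossings exists, and this one achieves 7:
1. Technician goes to the rooftop with the ferret and the goose.
2. Technician goes back to the basement alone.
3. Technician goes to the rooftop with the grain and the rabbit.
4. Technician goes back to the basement with the ferret and the goose.
5. Technician goes to the rooftop with the hen and the lettuce.
6. Technician goes back to the basement alone.
7. Technician goes to the rooftop with the ferret and the goose.

7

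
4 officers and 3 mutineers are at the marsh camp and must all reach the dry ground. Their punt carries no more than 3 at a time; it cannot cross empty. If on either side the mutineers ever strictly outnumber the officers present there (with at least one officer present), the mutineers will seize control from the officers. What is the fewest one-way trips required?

5

Counting alone: each trip to the dry ground takes at most 3 across and each return brings at least 1 back, so after t trips out (and t−1 returns) at most 3t − (t−1) of the 7 are across; that first reaches 7 at t = 3, so at least 5 crossings are needed.
The plan below uses exactly 5 crossings, so it is optimal:
1. 3 mutineers → the dry ground.  (the marsh camp: 4O 0M; the dry ground: 0O 3M)
2. 1 mutineer ← the marsh camp.  (the marsh camp: 4O 1M; the dry ground: 0O 2M)
3. 3 officers → the dry ground.  (the marsh camp: 1O 1M; the dry ground: 3O 2M)
4. 1 officer ← the marsh camp.  (the marsh camp: 2O 1M; the dry ground: 2O 2M)
5. 2 officers and 1 mutineer → the dry ground.  (the marsh camp: 0O 0M; the dry ground: 4O 3M)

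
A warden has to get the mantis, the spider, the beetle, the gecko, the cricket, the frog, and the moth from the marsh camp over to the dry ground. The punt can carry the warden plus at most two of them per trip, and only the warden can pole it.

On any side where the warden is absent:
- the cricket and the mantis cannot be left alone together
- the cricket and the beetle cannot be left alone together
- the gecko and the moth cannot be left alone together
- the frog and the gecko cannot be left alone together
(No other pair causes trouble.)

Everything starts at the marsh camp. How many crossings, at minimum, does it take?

9

Counting alone: the warden can take at most 2 across per trip to the dry ground, so moving all 7 needs at least 4 loaded trips out, with a return between consecutive ones — at least 7 crossings.
The safety rule pushes this higher. Following every safe sequence of crossings, the most of the 7 that can be at the dry ground as the punt arrives there on crossing 7 is 6 — never all 7.
So no plan with fewer than 9 crossings exists, and this one achieves 9:
1. Warden goes to the dry ground with the cricket and the gecko.
2. Warden goes back to the marsh camp alone.
3. Warden goes to the dry ground with the mantis.
4. Warden goes back to the marsh camp with the cricket.
5. Warden goes to the dry ground with the beetle and the spider.
6. Warden goes back to the marsh camp alone.
7. Warden goes to the dry ground with the frog and the moth.
8. Warden goes back to the marsh camp with the gecko.
9. Warden goes to the dry ground with the cricket and the gecko.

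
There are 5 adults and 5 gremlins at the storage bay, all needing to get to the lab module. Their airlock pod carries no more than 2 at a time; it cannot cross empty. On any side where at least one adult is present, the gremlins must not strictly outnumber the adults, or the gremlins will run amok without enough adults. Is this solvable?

Following every safe sequence of crossings from the start, the most of the 10 that can be at the lab module as the airlock pod arrives there on crossings 1, 3, 5, 7 is 2, 3, 4, 5 respectively; the best ever achieved is 5 of 10.
From crossing 9 on, no configuration arises that was not already reachable earlier: only 13 distinct safe configurations (who is on which side, and where the airlock pod is) can ever be reached, none of them has everyone across, and every continuation just revisits them. They are: 0 adults + 0 gremlins across (airlock pod back at the start); 0 adults + 1 gremlin across (airlock pod there); 0 adults + 1 gremlin across (airlock pod back at the start); 0 adults + 2 gremlins across (airlock pod there); 0 adults + 2 gremlins across (airlock pod back at the start); 0 adults + 3 gremlins across (airlock pod there); 0 adults + 3 gremlins across (airlock pod back at the start); 0 adults + 4 gremlins across (airlock pod there); 0 adults + 4 gremlins across (airlock pod back at the start); 0 adults + 5 gremlins across (airlock pod there); 1 adult + 1 gremlin across (airlock pod there); 1 adult + 1 gremlin across (airlock pod back at the start); 2 adults + 2 gremlins across (airlock pod there). So no valid plan exists.

No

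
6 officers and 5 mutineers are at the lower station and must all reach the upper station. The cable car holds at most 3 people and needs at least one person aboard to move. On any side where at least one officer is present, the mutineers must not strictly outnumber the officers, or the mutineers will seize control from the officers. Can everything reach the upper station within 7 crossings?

Counting alone: each trip to the upper station takes at most 3 across and each return brings at least 1 back, so after t trips out (and t−1 returns) at most 3t − (t−1) of the 11 are across; that first reaches 11 at t = 5, so at least 9 crossings are needed.
Since 7 < 9, 7 crossings cannot be enough. (The shortest complete plan in fact takes 9:)
1. 3 mutineers → the upper station.  (the lower station: 6O 2M; the upper station: 0O 3M)
2. 1 mutineer ← the lower station.  (the lower station: 6O 3M; the upper station: 0O 2M)
3. 3 officers → the upper station.  (the lower station: 3O 3M; the upper station: 3O 2M)
4. 1 officer ← the lower station.  (the lower station: 4O 3M; the upper station: 2O 2M)
5. 2 officers and 1 mutineer → the upper station.  (the lower station: 2O 2M; the upper station: 4O 3M)
6. 1 officer ← the lower station.  (the lower station: 3O 2M; the upper station: 3O 3M)
7. 2 officers and 1 mutineer → the upper station.  (the lower station: 1O 1M; the upper station: 5O 4M)
8. 1 officer ← the lower station.  (the lower station: 2O 1M; the upper station: 4O 4M)
9. 2 officers and 1 mutineer → the upper station.  (the lower station: 0O 0M; the upper station: 6O 5M)

No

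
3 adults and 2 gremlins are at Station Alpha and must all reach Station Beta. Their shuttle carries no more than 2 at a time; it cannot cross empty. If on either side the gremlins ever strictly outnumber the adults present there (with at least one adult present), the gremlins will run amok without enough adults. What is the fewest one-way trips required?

7

Counting alone: each trip to Station Beta takes at most 2 across and each return brings at least 1 back, so after t trips out (and t−1 returns) at most 2t − (t−1) of the 5 are across; that first reaches 5 at t = 4, so at least 7 crossings are needed.
The plan below uses exactly 7 crossings, so it is optimal:
1. 2 gremlins → Station Beta.  (Station Alpha: 3A 0G; Station Beta: 0A 2G)
2. 1 gremlin ← Station Alpha.  (Station Alpha: 3A 1G; Station Beta: 0A 1G)
3. 2 adults → Station Beta.  (Station Alpha: 1A 1G; Station Beta: 2A 1G)
4. 1 adult ← Station Alpha.  (Station Alpha: 2A 1G; Station Beta: 1A 1G)
5. 1 adult and 1 gremlin → Station Beta.  (Station Alpha: 1A 0G; Station Beta: 2A 2G)
6. 1 gremlin ← Station Alpha.  (Station Alpha: 1A 1G; Station Beta: 2A 1G)
7. 1 adult and 1 gremlin → Station Beta.  (Station Alpha: 0A 0G; Station Beta: 3A 2G)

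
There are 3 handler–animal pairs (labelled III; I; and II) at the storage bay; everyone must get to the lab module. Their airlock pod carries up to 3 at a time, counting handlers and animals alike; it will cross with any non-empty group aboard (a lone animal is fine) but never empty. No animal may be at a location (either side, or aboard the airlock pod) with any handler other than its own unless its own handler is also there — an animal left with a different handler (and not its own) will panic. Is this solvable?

1. animal III and handler III cross → the lab module.
2. handler III crosses ← the storage bay.
3. handler I, handler II, and handler III cross → the lab module.
4. animal III crosses ← the storage bay.
5. animal I, animal II, and animal III cross → the lab module.

Yes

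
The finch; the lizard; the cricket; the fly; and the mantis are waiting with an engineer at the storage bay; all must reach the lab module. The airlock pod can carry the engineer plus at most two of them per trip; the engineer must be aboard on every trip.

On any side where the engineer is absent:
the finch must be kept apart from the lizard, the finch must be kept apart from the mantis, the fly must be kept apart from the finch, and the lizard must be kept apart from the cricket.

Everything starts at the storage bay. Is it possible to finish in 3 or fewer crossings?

No

Counting alone: the engineer can take at most 2 across per trip to the lab module, so moving all 5 needs at least 3 loaded trips out, with a return between consecutive ones — at least 5 crossings.
Since 3 < 5, 3 crossings cannot be enough. (The shortest complete plan in fact takes 5:)
1. Engineer goes to the lab module with the finch and the lizard.
2. Engineer goes back to the storage bay with the finch.
3. Engineer goes to the lab module with the fly and the mantis.
4. Engineer goes back to the storage bay alone.
5. Engineer goes to the lab module with the cricket and the finch.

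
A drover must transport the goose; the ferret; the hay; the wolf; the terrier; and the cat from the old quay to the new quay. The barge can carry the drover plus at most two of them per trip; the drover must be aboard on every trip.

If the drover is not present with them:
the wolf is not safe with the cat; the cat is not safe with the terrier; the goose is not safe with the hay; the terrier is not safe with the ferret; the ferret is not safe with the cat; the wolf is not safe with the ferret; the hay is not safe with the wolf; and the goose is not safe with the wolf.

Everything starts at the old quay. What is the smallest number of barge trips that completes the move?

impossible

Whatever the first load, the items left behind include a forbidden pair without the drover. No opening move is safe, so no plan exists.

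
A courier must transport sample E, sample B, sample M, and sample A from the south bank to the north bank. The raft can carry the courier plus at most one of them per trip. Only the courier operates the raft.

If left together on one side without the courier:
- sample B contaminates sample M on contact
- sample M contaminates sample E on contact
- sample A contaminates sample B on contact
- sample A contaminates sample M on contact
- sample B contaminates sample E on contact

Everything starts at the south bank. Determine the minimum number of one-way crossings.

impossible

Whatever the first load, the items left behind include a forbidden pair without the courier. No opening move is safe, so no plan exists.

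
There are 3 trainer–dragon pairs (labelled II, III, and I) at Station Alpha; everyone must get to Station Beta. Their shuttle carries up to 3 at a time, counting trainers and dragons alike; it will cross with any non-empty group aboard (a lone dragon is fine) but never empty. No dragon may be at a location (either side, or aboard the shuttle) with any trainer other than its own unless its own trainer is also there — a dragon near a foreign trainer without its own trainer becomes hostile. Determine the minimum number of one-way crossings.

5

Counting alone: each trip to Station Beta takes at most 3 across and each return brings at least 1 back, so after t trips out (and t−1 returns) at most 3t − (t−1) of the 6 are across; that first reaches 6 at t = 3, so at least 5 crossings are needed.
The plan below uses exactly 5 crossings, so it is optimal:
1. dragon II and trainer II cross → Station Beta.
2. trainer II crosses ← Station Alpha.
3. trainer I, trainer II, and trainer III cross → Station Beta.
4. dragon II crosses ← Station Alpha.
5. dragon I, dragon II, and dragon III cross → Station Beta.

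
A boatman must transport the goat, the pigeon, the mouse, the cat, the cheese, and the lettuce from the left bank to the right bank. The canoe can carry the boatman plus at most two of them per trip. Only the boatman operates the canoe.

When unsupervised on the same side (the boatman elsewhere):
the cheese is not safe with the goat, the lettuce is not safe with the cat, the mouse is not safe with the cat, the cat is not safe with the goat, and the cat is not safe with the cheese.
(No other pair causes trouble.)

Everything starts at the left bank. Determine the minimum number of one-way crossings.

9

Counting alone: the boatman can take at most 2 across per trip to the right bank, so moving all 6 needs at least 3 loaded trips out, with a return between consecutive ones — at least 5 crossings.
The safety rule pushes this higher. Following every safe sequence of crossings, the most of the 6 that can be at the right bank as the canoe arrives there on crossings 5, 7 is 4, 5 respectively — never all 6.
So no plan with fewer than 9 crossings exists, and this one achieves 9:
1. Boatman goes to the right bank with the cat and the goat.  [the left bank: the cheese, the lettuce, the mouse, the pigeon | the right bank: the cat, the goat]
2. Boatman goes back to the left bank with the goat.  [the left bank: the cheese, the goat, the lettuce, the mouse, the pigeon | the right bank: the cat]
3. Boatman goes to the right bank with the goat and the pigeon.  [the left bank: the cheese, the lettuce, the mouse | the right bank: the cat, the goat, the pigeon]
4. Boatman goes back to the left bank with the goat.  [the left bank: the cheese, the goat, the lettuce, the mouse | the right bank: the cat, the pigeon]
5. Boatman goes to the right bank with the goat and the mouse.  [the left bank: the cheese, the lettuce | the right bank: the cat, the goat, the mouse, the pigeon]
6. Boatman goes back to the left bank with the cat.  [the left bank: the cat, the cheese, the lettuce | the right bank: the goat, the mouse, the pigeon]
7. Boatman goes to the right bank with the cat and the lettuce.  [the left bank: the cheese | the right bank: the cat, the goat, the lettuce, the mouse, the pigeon]
8. Boatman goes back to the left bank with the cat.  [the left bank: the cat, the cheese | the right bank: the goat, the lettuce, the mouse, the pigeon]
9. Boatman goes to the right bank with the cat and the cheese.  [the left bank: — | the right bank: the cat, the cheese, the goat, the lettuce, the mouse, the pigeon]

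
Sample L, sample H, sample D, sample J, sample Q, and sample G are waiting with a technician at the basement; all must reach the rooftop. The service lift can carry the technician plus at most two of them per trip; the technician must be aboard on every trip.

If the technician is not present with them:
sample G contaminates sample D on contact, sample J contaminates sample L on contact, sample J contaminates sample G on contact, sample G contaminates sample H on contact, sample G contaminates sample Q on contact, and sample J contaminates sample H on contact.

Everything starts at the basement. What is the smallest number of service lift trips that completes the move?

9

Counting alone: the technician can take at most 2 across per trip to the rooftop, so moving all 6 needs at least 3 loaded trips out, with a return between consecutive ones — at least 5 crossings.
The safety rule pushes this higher. Following every safe sequence of crossings, the most of the 6 that can be at the rooftop as the service lift arrives there on crossings 5, 7 is 4, 5 respectively — never all 6.
So no plan with fewer than 9 crossings exists, and this one achieves 9:
1. Technician goes to the rooftop with sample G and sample J.
2. Technician goes back to the basement with sample J.
3. Technician goes to the rooftop with sample H and sample L.
4. Technician goes back to the basement with sample H.
5. Technician goes to the rooftop with sample D and sample H.
6. Technician goes back to the basement with sample G.
7. Technician goes to the rooftop with sample J and sample Q.
8. Technician goes back to the basement with sample J.
9. Technician goes to the rooftop with sample G and sample J.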